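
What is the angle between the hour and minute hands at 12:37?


156.5°

Hour hand (12 ≡ 0 on the dial): 0×30 + 37×0.5 = 18.5°
Minute hand = 37×6 = 222°
Difference = |18.5 - 222| = 203.5°
Since > 180°: 360 - 203.5 = 156.5°


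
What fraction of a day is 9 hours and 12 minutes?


0.3833 (38.33%)

Total minutes: 9×60 + 12 = 552
Day = 24×60 = 1440 minutes
Fraction = 552/1440 ≈ 0.3833
As a percentage: 552/1440 × 100 ≈ 38.33%


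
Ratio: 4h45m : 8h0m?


19:32 (0.59)

Duration 1: 285 minutes
Duration 2: 480 minutes
Ratio = 285:480
GCD = 15
Simplified = 19:32
As a decimal: 19/32 ≈ 0.59


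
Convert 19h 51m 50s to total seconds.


Hours: 19 × 3600 = 68400
Minutes: 51 × 60 = 3060
Seconds: 50
Total = 68400 + 3060 + 50 = 71510

71510 seconds


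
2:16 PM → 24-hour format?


Input: 2:16 PM
PM: 2 + 12 = 14

14:16


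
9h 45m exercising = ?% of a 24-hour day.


40.6%

Time: 585 minutes
Day: 1440 minutes
Percentage = (585/1440) × 100 ≈ 40.6%


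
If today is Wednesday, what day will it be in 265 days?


Start: Wednesday (index 2)
(2 + 265) mod 7
= 267 mod 7
= 1
Index 1 → Tuesday

Tuesday


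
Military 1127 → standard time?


Hour: 11
11 < 12 → AM

11:27 AM


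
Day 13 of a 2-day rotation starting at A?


Shift A

Shifts: A, B
Start: A (index 0)
Day 13: (0 + 13 - 1) mod 2
= 12 mod 2
= 0
Index 0 → shift A


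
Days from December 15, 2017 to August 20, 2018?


From December 15, 2017 to August 20, 2018
Rest of December 2017: 31 - 15 = 16
Full months: January 31, February 2018 28, March 31, April 30, May 31, June 30, July 31
Days into August 2018: 20
Total = 16 + 31 + 28 + 31 + 30 + 31 + 30 + 31 + 20 = 248 days

248 days


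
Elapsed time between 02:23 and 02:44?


End time in minutes: 2×60 + 44 = 164
Start time in minutes: 2×60 + 23 = 143
Difference = 164 - 143 = 21 minutes
= 0 hours 21 minutes

0h 21m


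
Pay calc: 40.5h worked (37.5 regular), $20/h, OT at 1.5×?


Regular: 37.5h × $20 = $750.00
Overtime: 40.5 - 37.5 = 3.0h
OT pay: 3.0h × $20 × 1.5 = $90.00
Total = $750.00 + $90.00 = $840.00

$840.00


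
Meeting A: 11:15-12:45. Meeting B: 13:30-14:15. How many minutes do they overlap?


0 minutes

Meeting A: 675-765 (in minutes from midnight)
Meeting B: 810-855
Overlap start = max(675, 810) = 810
Overlap end = min(765, 855) = 765
Overlap = max(0, 765 - 810) = 0 min


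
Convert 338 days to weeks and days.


Weeks: 338 ÷ 7 = 48 remainder 2

48 weeks 2 days


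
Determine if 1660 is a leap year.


Rules: divisible by 4 AND (not by 100 OR by 400)
1660 ÷ 4 = 415 exactly → divisible by 4
1660 ÷ 100 = 16 remainder 60 → not divisible by 100
Divisible by 4 but not by 100 → leap year

Yes


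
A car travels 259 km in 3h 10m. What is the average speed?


Distance: 259 km
Time: 3h 10m = 190 min = 190/60 = 19/6 hours
Speed = 259 ÷ (19/6) = 259 × 6 / 19 = 1554/19 ≈ 81.8 km/h

81.8 km/h


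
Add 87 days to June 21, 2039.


Start: June 21, 2039
Add 87 days
June 21 → July 1: 30 - 21 + 1 = 10 days (87 - 10 = 77 left)
July 1 → August 1: 31 - 1 + 1 = 31 days (77 - 31 = 46 left)
August 1 → September 1: 31 - 1 + 1 = 31 days (46 - 31 = 15 left)
September 1 + 15 = September 16, 2039

September 16, 2039


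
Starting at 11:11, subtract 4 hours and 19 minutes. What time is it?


06:52

Start: 671 minutes from midnight
Subtract: 259 minutes
Remaining: 671 - 259 = 412
Hours: 6, Minutes: 52


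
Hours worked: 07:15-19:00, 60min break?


Total time = (19×60+0) - (7×60+15)
= 1140 - 435 = 705 min
Minus break: 705 - 60 = 645 min
= 10h 45m

10h 45m (645 minutes)


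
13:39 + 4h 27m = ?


Start: 819 minutes from midnight
Add: 267 minutes
Total: 1086 minutes
Hours: 1086 ÷ 60 = 18 remainder 6

18:06


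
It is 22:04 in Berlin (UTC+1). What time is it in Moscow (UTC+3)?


00:04 (next day)

Time difference = UTC+3 - UTC+1 = +2 hours
New hour = (22 + 2) mod 24
= 24 mod 24 = 0
Minutes unchanged → 00:04; 24 ≥ 24 → next day


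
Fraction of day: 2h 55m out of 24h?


Total minutes: 2×60 + 55 = 175
Day = 24×60 = 1440 minutes
Fraction = 175/1440 ≈ 0.1215
As a percentage: 175/1440 × 100 ≈ 12.15%

0.1215 (12.15%)


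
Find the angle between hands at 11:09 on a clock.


Hour hand = 11×30 + 9×0.5 = 334.5°
Minute hand = 9×6 = 54°
Difference = |334.5 - 54| = 280.5°
Since > 180°: 360 - 280.5 = 79.5°

79.5°


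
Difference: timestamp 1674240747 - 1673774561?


Difference = 1674240747 - 1673774561 = 466186 seconds
In hours: 466186 / 3600 ≈ 129.5
In days: 466186 / 86400 ≈ 5.40

466186 seconds (129.5 hours / 5.40 days)


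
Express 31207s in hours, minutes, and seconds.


8h 40m 7s

Hours: 31207 ÷ 3600 = 8 remainder 2407
Minutes: 2407 ÷ 60 = 40 remainder 7
Seconds: 7


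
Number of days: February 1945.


28 days

Month: February (month 2)
February: 28 or 29 (leap year)
1945 leap year? No


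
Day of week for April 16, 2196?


Zeller's congruence:
q=16, m=4, k=96, j=21
h = (16 + ⌊13×5/5⌋ + 96 + ⌊96/4⌋ + ⌊21/4⌋ - 2×21) mod 7
= (16 + 13 + 96 + 24 + 5 - 42) mod 7
= 112 mod 7 = 0
h=0 → Saturday

Saturday


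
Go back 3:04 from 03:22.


00:18

Start: 202 minutes from midnight
Subtract: 184 minutes
Remaining: 202 - 184 = 18
Hours: 0, Minutes: 18


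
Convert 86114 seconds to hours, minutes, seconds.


23h 55m 14s

Hours: 86114 ÷ 3600 = 23 remainder 3314
Minutes: 3314 ÷ 60 = 55 remainder 14
Seconds: 14


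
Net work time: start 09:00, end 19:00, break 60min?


9h 0m (540 minutes)

Total time = (19×60+0) - (9×60+0)
= 1140 - 540 = 600 min
Minus break: 600 - 60 = 540 min
= 9h 0m


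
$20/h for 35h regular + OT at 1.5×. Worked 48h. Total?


Regular: 35h × $20 = $700.00
Overtime: 48 - 35 = 13h
OT pay: 13h × $20 × 1.5 = $390.00
Total = $700.00 + $390.00 = $1090.00

$1090.00


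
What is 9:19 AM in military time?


09:19

Input: 9:19 AM
AM hour stays: 9


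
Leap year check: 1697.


Rules: divisible by 4 AND (not by 100 OR by 400)
1697 ÷ 4 = 424 remainder 1 → not divisible by 4
Not divisible by 4 → not a leap year

No


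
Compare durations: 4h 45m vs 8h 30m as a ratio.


19:34 (0.56)

Duration 1: 285 minutes
Duration 2: 510 minutes
Ratio = 285:510
GCD = 15
Simplified = 19:34
As a decimal: 19/34 ≈ 0.56


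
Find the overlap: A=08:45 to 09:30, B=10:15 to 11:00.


Meeting A: 525-570 (in minutes from midnight)
Meeting B: 615-660
Overlap start = max(525, 615) = 615
Overlap end = min(570, 660) = 570
Overlap = max(0, 570 - 615) = 0 min

0 minutes


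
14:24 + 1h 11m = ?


15:35

Start: 864 minutes from midnight
Add: 71 minutes
Total: 935 minutes
Hours: 935 ÷ 60 = 15 remainder 35


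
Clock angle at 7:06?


177.0°

Hour hand = 7×30 + 6×0.5 = 213.0°
Minute hand = 6×6 = 36°
Difference = |213.0 - 36| = 177.0°


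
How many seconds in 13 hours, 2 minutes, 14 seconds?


46934 seconds

Hours: 13 × 3600 = 46800
Minutes: 2 × 60 = 120
Seconds: 14
Total = 46800 + 120 + 14 = 46934


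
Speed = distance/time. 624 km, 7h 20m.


85.1 km/h

Distance: 624 km
Time: 7h 20m = 440 min = 440/60 = 22/3 hours
Speed = 624 ÷ (22/3) = 624 × 3 / 22 = 1872/22 ≈ 85.1 km/h


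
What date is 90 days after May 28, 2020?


August 26, 2020

Start: May 28, 2020
Add 90 days
May 28 → June 1: 31 - 28 + 1 = 4 days (90 - 4 = 86 left)
June 1 → July 1: 30 - 1 + 1 = 30 days (86 - 30 = 56 left)
July 1 → August 1: 31 - 1 + 1 = 31 days (56 - 31 = 25 left)
August 1 + 25 = August 26, 2020


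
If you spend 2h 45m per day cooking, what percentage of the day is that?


Time: 165 minutes
Day: 1440 minutes
Percentage = (165/1440) × 100 ≈ 11.5%

11.5%


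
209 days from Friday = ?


Start: Friday (index 4)
(4 + 209) mod 7
= 213 mod 7
= 3
Index 3 → Thursday

Thursday


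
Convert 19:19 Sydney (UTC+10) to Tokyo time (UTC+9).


18:19

Time difference = UTC+9 - UTC+10 = -1 hours
New hour = (19 -1) mod 24
= 18 mod 24 = 18
Minutes unchanged → 18:19


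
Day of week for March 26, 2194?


Zeller's congruence:
q=26, m=3, k=94, j=21
h = (26 + ⌊13×4/5⌋ + 94 + ⌊94/4⌋ + ⌊21/4⌋ - 2×21) mod 7
= (26 + 10 + 94 + 23 + 5 - 42) mod 7
= 116 mod 7 = 4
h=4 → Wednesday

Wednesday


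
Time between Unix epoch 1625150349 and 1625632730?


Difference = 1625632730 - 1625150349 = 482381 seconds
In hours: 482381 / 3600 ≈ 134.0
In days: 482381 / 86400 ≈ 5.58

482381 seconds (134.0 hours / 5.58 days)


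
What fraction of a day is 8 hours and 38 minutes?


Total minutes: 8×60 + 38 = 518
Day = 24×60 = 1440 minutes
Fraction = 518/1440 ≈ 0.3597
As a percentage: 518/1440 × 100 ≈ 35.97%

0.3597 (35.97%)


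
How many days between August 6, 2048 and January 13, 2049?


160 days

From August 6, 2048 to January 13, 2049
Rest of August 2048: 31 - 6 = 25
Full months: September 30, October 31, November 30, December 31
Days into January 2049: 13
Total = 25 + 30 + 31 + 30 + 31 + 13 = 160 days


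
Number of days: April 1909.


Month: April (month 4)
April has 30 days

30 days


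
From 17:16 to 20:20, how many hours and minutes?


3h 4m

End time in minutes: 20×60 + 20 = 1220
Start time in minutes: 17×60 + 16 = 1036
Difference = 1220 - 1036 = 184 minutes
= 3 hours 4 minutes


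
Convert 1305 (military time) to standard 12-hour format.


Hour: 13
13 - 12 = 1 → PM

1:05 PM


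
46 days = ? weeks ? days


6 weeks 4 days

Weeks: 46 ÷ 7 = 6 remainder 4


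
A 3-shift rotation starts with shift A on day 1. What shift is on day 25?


Shifts: A, B, C
Start: A (index 0)
Day 25: (0 + 25 - 1) mod 3
= 24 mod 3
= 0
Index 0 → shift A

Shift A


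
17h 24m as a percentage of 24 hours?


Total minutes: 17×60 + 24 = 1044
Day = 24×60 = 1440 minutes
Fraction = 1044/1440 = 0.7250
As a percentage: 1044/1440 × 100 = 72.50%

0.7250 (72.50%)


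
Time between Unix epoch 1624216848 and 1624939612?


Difference = 1624939612 - 1624216848 = 722764 seconds
In hours: 722764 / 3600 ≈ 200.8
In days: 722764 / 86400 ≈ 8.37

722764 seconds (200.8 hours / 8.37 days)


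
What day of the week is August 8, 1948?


Sunday

Zeller's congruence:
q=8, m=8, k=48, j=19
h = (8 + ⌊13×9/5⌋ + 48 + ⌊48/4⌋ + ⌊19/4⌋ - 2×19) mod 7
= (8 + 23 + 48 + 12 + 4 - 38) mod 7
= 57 mod 7 = 1
h=1 → Sunday


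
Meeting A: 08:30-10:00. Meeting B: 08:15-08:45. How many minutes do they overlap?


15 minutes

Meeting A: 510-600 (in minutes from midnight)
Meeting B: 495-525
Overlap start = max(510, 495) = 510
Overlap end = min(600, 525) = 525
Overlap = max(0, 525 - 510) = 15 min


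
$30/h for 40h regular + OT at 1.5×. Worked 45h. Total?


Regular: 40h × $30 = $1200.00
Overtime: 45 - 40 = 5h
OT pay: 5h × $30 × 1.5 = $225.00
Total = $1200.00 + $225.00 = $1425.00

$1425.00


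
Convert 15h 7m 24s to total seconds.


Hours: 15 × 3600 = 54000
Minutes: 7 × 60 = 420
Seconds: 24
Total = 54000 + 420 + 24 = 54444

54444 seconds


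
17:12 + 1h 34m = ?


Start: 1032 minutes from midnight
Add: 94 minutes
Total: 1126 minutes
Hours: 1126 ÷ 60 = 18 remainder 46

18:46


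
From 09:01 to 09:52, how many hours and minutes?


0h 51m

End time in minutes: 9×60 + 52 = 592
Start time in minutes: 9×60 + 1 = 541
Difference = 592 - 541 = 51 minutes
= 0 hours 51 minutes


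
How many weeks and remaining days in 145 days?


Weeks: 145 ÷ 7 = 20 remainder 5

20 weeks 5 days


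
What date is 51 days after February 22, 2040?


Start: February 22, 2040
Add 51 days
February 22 → March 1: 29 - 22 + 1 = 8 days (51 - 8 = 43 left)
March 1 → April 1: 31 - 1 + 1 = 31 days (43 - 31 = 12 left)
April 1 + 12 = April 13, 2040

April 13, 2040


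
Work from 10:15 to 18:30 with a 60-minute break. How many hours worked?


7h 15m (435 minutes)

Total time = (18×60+30) - (10×60+15)
= 1110 - 615 = 495 min
Minus break: 495 - 60 = 435 min
= 7h 15m


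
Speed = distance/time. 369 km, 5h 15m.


Distance: 369 km
Time: 5h 15m = 315 min = 315/60 = 21/4 hours
Speed = 369 ÷ (21/4) = 369 × 4 / 21 = 1476/21 ≈ 70.3 km/h

70.3 km/h


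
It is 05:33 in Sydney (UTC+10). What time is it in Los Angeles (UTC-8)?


11:33 (previous day)

Time difference = UTC-8 - UTC+10 = -18 hours
New hour = (5 -18) mod 24
= -13 mod 24 = 11
Minutes unchanged → 11:33; -13 < 0 → previous day


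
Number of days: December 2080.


Month: December (month 12)
December has 31 days

31 days


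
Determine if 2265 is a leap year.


No

Rules: divisible by 4 AND (not by 100 OR by 400)
2265 ÷ 4 = 566 remainder 1 → not divisible by 4
Not divisible by 4 → not a leap year


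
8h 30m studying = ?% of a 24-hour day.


35.4%

Time: 510 minutes
Day: 1440 minutes
Percentage = (510/1440) × 100 ≈ 35.4%


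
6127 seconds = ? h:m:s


Hours: 6127 ÷ 3600 = 1 remainder 2527
Minutes: 2527 ÷ 60 = 42 remainder 7
Seconds: 7

1h 42m 7s


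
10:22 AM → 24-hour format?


10:22

Input: 10:22 AM
AM hour stays: 10


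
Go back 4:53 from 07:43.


02:50

Start: 463 minutes from midnight
Subtract: 293 minutes
Remaining: 463 - 293 = 170
Hours: 2, Minutes: 50


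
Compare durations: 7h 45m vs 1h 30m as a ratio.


Duration 1: 465 minutes
Duration 2: 90 minutes
Ratio = 465:90
GCD = 15
Simplified = 31:6
As a decimal: 31/6 ≈ 5.17

31:6 (5.17)


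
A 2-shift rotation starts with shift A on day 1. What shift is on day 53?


Shifts: A, B
Start: A (index 0)
Day 53: (0 + 53 - 1) mod 2
= 52 mod 2
= 0
Index 0 → shift A

Shift A


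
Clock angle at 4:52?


166.0°

Hour hand = 4×30 + 52×0.5 = 146.0°
Minute hand = 52×6 = 312°
Difference = |146.0 - 312| = 166.0°


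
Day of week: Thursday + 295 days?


Start: Thursday (index 3)
(3 + 295) mod 7
= 298 mod 7
= 4
Index 4 → Friday

Friday


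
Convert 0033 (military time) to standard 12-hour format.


12:33 AM

Hour: 0
0 → 12 AM (midnight)


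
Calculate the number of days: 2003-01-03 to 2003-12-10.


341 days

From January 3, 2003 to December 10, 2003
Rest of January 2003: 31 - 3 = 28
Full months: February 2003 28, March 31, April 30, May 31, June 30, July 31, August 31, September 30, October 31, November 30
Days into December 2003: 10
Total = 28 + 28 + 31 + 30 + 31 + 30 + 31 + 31 + 30 + 31 + 30 + 10 = 341 days


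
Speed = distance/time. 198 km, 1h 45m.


Distance: 198 km
Time: 1h 45m = 105 min = 105/60 = 7/4 hours
Speed = 198 ÷ (7/4) = 198 × 4 / 7 = 792/7 ≈ 113.1 km/h

113.1 km/h


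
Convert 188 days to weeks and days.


26 weeks 6 days

Weeks: 188 ÷ 7 = 26 remainder 6


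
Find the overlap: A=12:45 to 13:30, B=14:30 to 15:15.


0 minutes

Meeting A: 765-810 (in minutes from midnight)
Meeting B: 870-915
Overlap start = max(765, 870) = 870
Overlap end = min(810, 915) = 810
Overlap = max(0, 810 - 870) = 0 min


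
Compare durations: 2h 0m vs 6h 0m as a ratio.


1:3 (0.33)

Duration 1: 120 minutes
Duration 2: 360 minutes
Ratio = 120:360
GCD = 120
Simplified = 1:3
As a decimal: 1/3 ≈ 0.33


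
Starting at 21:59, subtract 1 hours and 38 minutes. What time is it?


20:21

Start: 1319 minutes from midnight
Subtract: 98 minutes
Remaining: 1319 - 98 = 1221
Hours: 20, Minutes: 21


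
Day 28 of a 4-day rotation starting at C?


Shift B

Shifts: A, B, C, D
Start: C (index 2)
Day 28: (2 + 28 - 1) mod 4
= 29 mod 4
= 1
Index 1 → shift B


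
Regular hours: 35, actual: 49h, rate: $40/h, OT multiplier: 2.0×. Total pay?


$2520.00

Regular: 35h × $40 = $1400.00
Overtime: 49 - 35 = 14h
OT pay: 14h × $40 × 2.0 = $1120.00
Total = $1400.00 + $1120.00 = $2520.00


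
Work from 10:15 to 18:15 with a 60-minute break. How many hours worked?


Total time = (18×60+15) - (10×60+15)
= 1095 - 615 = 480 min
Minus break: 480 - 60 = 420 min
= 7h 0m

7h 0m (420 minutes)


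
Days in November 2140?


Month: November (month 11)
November has 30 days

30 days


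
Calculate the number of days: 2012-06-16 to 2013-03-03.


260 days

From June 16, 2012 to March 3, 2013
Rest of June 2012: 30 - 16 = 14
Full months: July 31, August 31, September 30, October 31, November 30, December 31, January 31, February 2013 28
Days into March 2013: 3
Total = 14 + 31 + 31 + 30 + 31 + 30 + 31 + 31 + 28 + 3 = 260 days


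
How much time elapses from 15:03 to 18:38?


End time in minutes: 18×60 + 38 = 1118
Start time in minutes: 15×60 + 3 = 903
Difference = 1118 - 903 = 215 minutes
= 3 hours 35 minutes

3h 35m


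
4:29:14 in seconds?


16154 seconds

Hours: 4 × 3600 = 14400
Minutes: 29 × 60 = 1740
Seconds: 14
Total = 14400 + 1740 + 14 = 16154


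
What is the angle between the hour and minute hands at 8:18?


Hour hand = 8×30 + 18×0.5 = 249.0°
Minute hand = 18×6 = 108°
Difference = |249.0 - 108| = 141.0°

141.0°


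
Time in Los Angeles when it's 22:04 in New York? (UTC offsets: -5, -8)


19:04

Time difference = UTC-8 - UTC-5 = -3 hours
New hour = (22 -3) mod 24
= 19 mod 24 = 19
Minutes unchanged → 19:04


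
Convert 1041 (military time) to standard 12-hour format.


Hour: 10
10 < 12 → AM

10:41 AM


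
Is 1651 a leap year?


Rules: divisible by 4 AND (not by 100 OR by 400)
1651 ÷ 4 = 412 remainder 3 → not divisible by 4
Not divisible by 4 → not a leap year

No


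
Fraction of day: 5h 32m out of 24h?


Total minutes: 5×60 + 32 = 332
Day = 24×60 = 1440 minutes
Fraction = 332/1440 ≈ 0.2306
As a percentage: 332/1440 × 100 ≈ 23.06%

0.2306 (23.06%)


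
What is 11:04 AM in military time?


11:04

Input: 11:04 AM
AM hour stays: 11


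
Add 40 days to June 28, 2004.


August 7, 2004

Start: June 28, 2004
Add 40 days
June 28 → July 1: 30 - 28 + 1 = 3 days (40 - 3 = 37 left)
July 1 → August 1: 31 - 1 + 1 = 31 days (37 - 31 = 6 left)
August 1 + 6 = August 7, 2004


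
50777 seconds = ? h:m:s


Hours: 50777 ÷ 3600 = 14 remainder 377
Minutes: 377 ÷ 60 = 6 remainder 17
Seconds: 17

14h 6m 17s


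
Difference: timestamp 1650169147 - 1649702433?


466714 seconds (129.6 hours / 5.40 days)

Difference = 1650169147 - 1649702433 = 466714 seconds
In hours: 466714 / 3600 ≈ 129.6
In days: 466714 / 86400 ≈ 5.40


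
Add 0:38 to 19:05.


19:43

Start: 1145 minutes from midnight
Add: 38 minutes
Total: 1183 minutes
Hours: 1183 ÷ 60 = 19 remainder 43


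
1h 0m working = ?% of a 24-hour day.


Time: 60 minutes
Day: 1440 minutes
Percentage = (60/1440) × 100 ≈ 4.2%

4.2%


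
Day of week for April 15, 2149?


Tuesday

Zeller's congruence:
q=15, m=4, k=49, j=21
h = (15 + ⌊13×5/5⌋ + 49 + ⌊49/4⌋ + ⌊21/4⌋ - 2×21) mod 7
= (15 + 13 + 49 + 12 + 5 - 42) mod 7
= 52 mod 7 = 3
h=3 → Tuesday


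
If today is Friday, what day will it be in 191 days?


Start: Friday (index 4)
(4 + 191) mod 7
= 195 mod 7
= 6
Index 6 → Sunday

Sunday


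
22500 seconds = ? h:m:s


6h 15m 0s

Hours: 22500 ÷ 3600 = 6 remainder 900
Minutes: 900 ÷ 60 = 15 remainder 0
Seconds: 0


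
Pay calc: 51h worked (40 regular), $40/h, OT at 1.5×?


$2260.00

Regular: 40h × $40 = $1600.00
Overtime: 51 - 40 = 11h
OT pay: 11h × $40 × 1.5 = $660.00
Total = $1600.00 + $660.00 = $2260.00


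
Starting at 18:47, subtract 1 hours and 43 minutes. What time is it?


Start: 1127 minutes from midnight
Subtract: 103 minutes
Remaining: 1127 - 103 = 1024
Hours: 17, Minutes: 4

17:04


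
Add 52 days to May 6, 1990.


June 27, 1990

Start: May 6, 1990
Add 52 days
May 6 → June 1: 31 - 6 + 1 = 26 days (52 - 26 = 26 left)
June 1 + 26 = June 27, 1990


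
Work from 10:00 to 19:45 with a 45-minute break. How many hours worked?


9h 0m (540 minutes)

Total time = (19×60+45) - (10×60+0)
= 1185 - 600 = 585 min
Minus break: 585 - 45 = 540 min
= 9h 0m


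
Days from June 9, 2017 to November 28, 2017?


From June 9, 2017 to November 28, 2017
Rest of June 2017: 30 - 9 = 21
Full months: July 31, August 31, September 30, October 31
Days into November 2017: 28
Total = 21 + 31 + 31 + 30 + 31 + 28 = 172 days

172 days


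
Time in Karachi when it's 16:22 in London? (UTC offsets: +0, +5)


21:22

Time difference = UTC+5 - UTC+0 = +5 hours
New hour = (16 + 5) mod 24
= 21 mod 24 = 21
Minutes unchanged → 21:22


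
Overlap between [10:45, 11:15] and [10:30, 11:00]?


Meeting A: 645-675 (in minutes from midnight)
Meeting B: 630-660
Overlap start = max(645, 630) = 645
Overlap end = min(675, 660) = 660
Overlap = max(0, 660 - 645) = 15 min

15 minutes


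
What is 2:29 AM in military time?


Input: 2:29 AM
AM hour stays: 2

02:29


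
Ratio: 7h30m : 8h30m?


Duration 1: 450 minutes
Duration 2: 510 minutes
Ratio = 450:510
GCD = 30
Simplified = 15:17
As a decimal: 15/17 ≈ 0.88

15:17 (0.88)


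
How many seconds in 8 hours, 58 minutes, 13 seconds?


Hours: 8 × 3600 = 28800
Minutes: 58 × 60 = 3480
Seconds: 13
Total = 28800 + 3480 + 13 = 32293

32293 seconds


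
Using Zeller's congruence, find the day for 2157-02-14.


Zeller's congruence:
q=14, m=14, k=56, j=21
h = (14 + ⌊13×15/5⌋ + 56 + ⌊56/4⌋ + ⌊21/4⌋ - 2×21) mod 7
= (14 + 39 + 56 + 14 + 5 - 42) mod 7
= 86 mod 7 = 2
h=2 → Monday

Monday


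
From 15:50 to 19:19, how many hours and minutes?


End time in minutes: 19×60 + 19 = 1159
Start time in minutes: 15×60 + 50 = 950
Difference = 1159 - 950 = 209 minutes
= 3 hours 29 minutes

3h 29m


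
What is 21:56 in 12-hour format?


Hour: 21
21 - 12 = 9 → PM

9:56 PM


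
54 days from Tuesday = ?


Start: Tuesday (index 1)
(1 + 54) mod 7
= 55 mod 7
= 6
Index 6 → Sunday

Sunday


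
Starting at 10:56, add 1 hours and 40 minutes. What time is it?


Start: 656 minutes from midnight
Add: 100 minutes
Total: 756 minutes
Hours: 756 ÷ 60 = 12 remainder 36

12:36


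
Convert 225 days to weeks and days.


Weeks: 225 ÷ 7 = 32 remainder 1

32 weeks 1 days


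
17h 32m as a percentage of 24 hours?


Total minutes: 17×60 + 32 = 1052
Day = 24×60 = 1440 minutes
Fraction = 1052/1440 ≈ 0.7306
As a percentage: 1052/1440 × 100 ≈ 73.06%

0.7306 (73.06%)


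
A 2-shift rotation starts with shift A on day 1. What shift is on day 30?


Shift B

Shifts: A, B
Start: A (index 0)
Day 30: (0 + 30 - 1) mod 2
= 29 mod 2
= 1
Index 1 → shift B


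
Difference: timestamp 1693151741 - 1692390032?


761709 seconds (211.6 hours / 8.82 days)

Difference = 1693151741 - 1692390032 = 761709 seconds
In hours: 761709 / 3600 ≈ 211.6
In days: 761709 / 86400 ≈ 8.82


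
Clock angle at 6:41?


45.5°

Hour hand = 6×30 + 41×0.5 = 200.5°
Minute hand = 41×6 = 246°
Difference = |200.5 - 246| = 45.5°


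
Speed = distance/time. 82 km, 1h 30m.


Distance: 82 km
Time: 1h 30m = 90 min = 90/60 = 3/2 hours
Speed = 82 ÷ (3/2) = 82 × 2 / 3 = 164/3 ≈ 54.7 km/h

54.7 km/h


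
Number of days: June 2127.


30 days

Month: June (month 6)
June has 30 days


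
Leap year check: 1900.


Rules: divisible by 4 AND (not by 100 OR by 400)
1900 ÷ 4 = 475 exactly → divisible by 4
1900 ÷ 100 = 19 exactly → divisible by 100
1900 ÷ 400 = 4 remainder 300 → not divisible by 400
Divisible by 100 but not by 400 → not a leap year

No


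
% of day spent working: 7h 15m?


30.2%

Time: 435 minutes
Day: 1440 minutes
Percentage = (435/1440) × 100 ≈ 30.2%


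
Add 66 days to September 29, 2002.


December 4, 2002

Start: September 29, 2002
Add 66 days
September 29 → October 1: 30 - 29 + 1 = 2 days (66 - 2 = 64 left)
October 1 → November 1: 31 - 1 + 1 = 31 days (64 - 31 = 33 left)
November 1 → December 1: 30 - 1 + 1 = 30 days (33 - 30 = 3 left)
December 1 + 3 = December 4, 2002


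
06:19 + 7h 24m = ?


13:43

Start: 379 minutes from midnight
Add: 444 minutes
Total: 823 minutes
Hours: 823 ÷ 60 = 13 remainder 43


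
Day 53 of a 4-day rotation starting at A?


Shift A

Shifts: A, B, C, D
Start: A (index 0)
Day 53: (0 + 53 - 1) mod 4
= 52 mod 4
= 0
Index 0 → shift A


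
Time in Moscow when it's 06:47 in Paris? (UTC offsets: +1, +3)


Time difference = UTC+3 - UTC+1 = +2 hours
New hour = (6 + 2) mod 24
= 8 mod 24 = 8
Minutes unchanged → 08:47

08:47


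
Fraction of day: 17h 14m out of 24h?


0.7181 (71.81%)

Total minutes: 17×60 + 14 = 1034
Day = 24×60 = 1440 minutes
Fraction = 1034/1440 ≈ 0.7181
As a percentage: 1034/1440 × 100 ≈ 71.81%


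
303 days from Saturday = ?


Start: Saturday (index 5)
(5 + 303) mod 7
= 308 mod 7
= 0
Index 0 → Monday

Monday


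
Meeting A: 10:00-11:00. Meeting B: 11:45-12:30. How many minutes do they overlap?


Meeting A: 600-660 (in minutes from midnight)
Meeting B: 705-750
Overlap start = max(600, 705) = 705
Overlap end = min(660, 750) = 660
Overlap = max(0, 660 - 705) = 0 min

0 minutes


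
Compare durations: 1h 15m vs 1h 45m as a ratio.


Duration 1: 75 minutes
Duration 2: 105 minutes
Ratio = 75:105
GCD = 15
Simplified = 5:7
As a decimal: 5/7 ≈ 0.71

5:7 (0.71)


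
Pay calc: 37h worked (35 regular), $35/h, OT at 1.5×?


$1330.00

Regular: 35h × $35 = $1225.00
Overtime: 37 - 35 = 2h
OT pay: 2h × $35 × 1.5 = $105.00
Total = $1225.00 + $105.00 = $1330.00


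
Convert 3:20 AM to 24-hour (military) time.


Input: 3:20 AM
AM hour stays: 3

03:20


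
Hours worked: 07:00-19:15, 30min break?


11h 45m (705 minutes)

Total time = (19×60+15) - (7×60+0)
= 1155 - 420 = 735 min
Minus break: 735 - 30 = 705 min
= 11h 45m


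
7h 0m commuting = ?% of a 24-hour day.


Time: 420 minutes
Day: 1440 minutes
Percentage = (420/1440) × 100 ≈ 29.2%

29.2%


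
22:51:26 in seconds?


82286 seconds

Hours: 22 × 3600 = 79200
Minutes: 51 × 60 = 3060
Seconds: 26
Total = 79200 + 3060 + 26 = 82286


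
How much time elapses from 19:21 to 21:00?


1h 39m

End time in minutes: 21×60 + 0 = 1260
Start time in minutes: 19×60 + 21 = 1161
Difference = 1260 - 1161 = 99 minutes
= 1 hours 39 minutes


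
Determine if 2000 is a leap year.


Rules: divisible by 4 AND (not by 100 OR by 400)
2000 ÷ 4 = 500 exactly → divisible by 4
2000 ÷ 100 = 20 exactly → divisible by 100
2000 ÷ 400 = 5 exactly → divisible by 400
Divisible by 400 → leap year

Yes


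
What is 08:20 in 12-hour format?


Hour: 8
8 < 12 → AM

8:20 AM


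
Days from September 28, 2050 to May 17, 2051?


231 days

From September 28, 2050 to May 17, 2051
Rest of September 2050: 30 - 28 = 2
Full months: October 31, November 30, December 31, January 31, February 2051 28, March 31, April 30
Days into May 2051: 17
Total = 2 + 31 + 30 + 31 + 31 + 28 + 31 + 30 + 17 = 231 days


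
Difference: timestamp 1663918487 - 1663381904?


536583 seconds (149.1 hours / 6.21 days)

Difference = 1663918487 - 1663381904 = 536583 seconds
In hours: 536583 / 3600 ≈ 149.1
In days: 536583 / 86400 ≈ 6.21


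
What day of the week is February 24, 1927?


Thursday

Zeller's congruence:
q=24, m=14, k=26, j=19
h = (24 + ⌊13×15/5⌋ + 26 + ⌊26/4⌋ + ⌊19/4⌋ - 2×19) mod 7
= (24 + 39 + 26 + 6 + 4 - 38) mod 7
= 61 mod 7 = 5
h=5 → Thursday


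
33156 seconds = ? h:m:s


Hours: 33156 ÷ 3600 = 9 remainder 756
Minutes: 756 ÷ 60 = 12 remainder 36
Seconds: 36

9h 12m 36s


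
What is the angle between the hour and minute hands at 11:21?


Hour hand = 11×30 + 21×0.5 = 340.5°
Minute hand = 21×6 = 126°
Difference = |340.5 - 126| = 214.5°
Since > 180°: 360 - 214.5 = 145.5°

145.5°


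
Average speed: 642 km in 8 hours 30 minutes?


75.5 km/h

Distance: 642 km
Time: 8h 30m = 510 min = 510/60 = 17/2 hours
Speed = 642 ÷ (17/2) = 642 × 2 / 17 = 1284/17 ≈ 75.5 km/h


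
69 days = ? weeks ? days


Weeks: 69 ÷ 7 = 9 remainder 6

9 weeks 6 days


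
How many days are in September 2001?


30 days

Month: September (month 9)
September has 30 days


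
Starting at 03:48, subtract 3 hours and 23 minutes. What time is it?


Start: 228 minutes from midnight
Subtract: 203 minutes
Remaining: 228 - 203 = 25
Hours: 0, Minutes: 25

00:25


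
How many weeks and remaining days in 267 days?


38 weeks 1 days

Weeks: 267 ÷ 7 = 38 remainder 1


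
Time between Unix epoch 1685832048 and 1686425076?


Difference = 1686425076 - 1685832048 = 593028 seconds
In hours: 593028 / 3600 ≈ 164.7
In days: 593028 / 86400 ≈ 6.86

593028 seconds (164.7 hours / 6.86 days)


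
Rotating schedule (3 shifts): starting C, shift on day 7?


Shifts: A, B, C
Start: C (index 2)
Day 7: (2 + 7 - 1) mod 3
= 8 mod 3
= 2
Index 2 → shift C

Shift C


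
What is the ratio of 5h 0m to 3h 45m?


4:3 (1.33)

Duration 1: 300 minutes
Duration 2: 225 minutes
Ratio = 300:225
GCD = 75
Simplified = 4:3
As a decimal: 4/3 ≈ 1.33


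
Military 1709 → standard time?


5:09 PM

Hour: 17
17 - 12 = 5 → PM


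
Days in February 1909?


28 days

Month: February (month 2)
February: 28 or 29 (leap year)
1909 leap year? No


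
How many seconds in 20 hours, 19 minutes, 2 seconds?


73142 seconds

Hours: 20 × 3600 = 72000
Minutes: 19 × 60 = 1140
Seconds: 2
Total = 72000 + 1140 + 2 = 73142


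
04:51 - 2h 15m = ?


02:36

Start: 291 minutes from midnight
Subtract: 135 minutes
Remaining: 291 - 135 = 156
Hours: 2, Minutes: 36


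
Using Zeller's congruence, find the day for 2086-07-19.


Zeller's congruence:
q=19, m=7, k=86, j=20
h = (19 + ⌊13×8/5⌋ + 86 + ⌊86/4⌋ + ⌊20/4⌋ - 2×20) mod 7
= (19 + 20 + 86 + 21 + 5 - 40) mod 7
= 111 mod 7 = 6
h=6 → Friday

Friday


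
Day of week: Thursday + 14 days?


Thursday

Start: Thursday (index 3)
(3 + 14) mod 7
= 17 mod 7
= 3
Index 3 → Thursday


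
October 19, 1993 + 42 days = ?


Start: October 19, 1993
Add 42 days
October 19 → November 1: 31 - 19 + 1 = 13 days (42 - 13 = 29 left)
November 1 + 29 = November 30, 1993

November 30, 1993


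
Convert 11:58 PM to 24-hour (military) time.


Input: 11:58 PM
PM: 11 + 12 = 23

23:58


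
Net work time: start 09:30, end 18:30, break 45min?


Total time = (18×60+30) - (9×60+30)
= 1110 - 570 = 540 min
Minus break: 540 - 45 = 495 min
= 8h 15m

8h 15m (495 minutes)


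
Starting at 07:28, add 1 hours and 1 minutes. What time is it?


08:29

Start: 448 minutes from midnight
Add: 61 minutes
Total: 509 minutes
Hours: 509 ÷ 60 = 8 remainder 29


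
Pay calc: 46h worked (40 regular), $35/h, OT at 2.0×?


$1820.00

Regular: 40h × $35 = $1400.00
Overtime: 46 - 40 = 6h
OT pay: 6h × $35 × 2.0 = $420.00
Total = $1400.00 + $420.00 = $1820.00


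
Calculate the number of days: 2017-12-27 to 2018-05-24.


148 days

From December 27, 2017 to May 24, 2018
Rest of December 2017: 31 - 27 = 4
Full months: January 31, February 2018 28, March 31, April 30
Days into May 2018: 24
Total = 4 + 31 + 28 + 31 + 30 + 24 = 148 days


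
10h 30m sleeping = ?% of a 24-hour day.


43.8%

Time: 630 minutes
Day: 1440 minutes
Percentage = (630/1440) × 100 ≈ 43.8%


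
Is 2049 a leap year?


No

Rules: divisible by 4 AND (not by 100 OR by 400)
2049 ÷ 4 = 512 remainder 1 → not divisible by 4
Not divisible by 4 → not a leap year


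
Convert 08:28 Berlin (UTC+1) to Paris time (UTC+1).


08:28

Time difference = UTC+1 - UTC+1 = +0 hours
New hour = (8 + 0) mod 24
= 8 mod 24 = 8
Minutes unchanged → 08:28


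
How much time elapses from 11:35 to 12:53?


1h 18m

End time in minutes: 12×60 + 53 = 773
Start time in minutes: 11×60 + 35 = 695
Difference = 773 - 695 = 78 minutes
= 1 hours 18 minutes


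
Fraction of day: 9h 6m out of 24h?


Total minutes: 9×60 + 6 = 546
Day = 24×60 = 1440 minutes
Fraction = 546/1440 ≈ 0.3792
As a percentage: 546/1440 × 100 ≈ 37.92%

0.3792 (37.92%)


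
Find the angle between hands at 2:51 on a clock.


139.5°

Hour hand = 2×30 + 51×0.5 = 85.5°
Minute hand = 51×6 = 306°
Difference = |85.5 - 306| = 220.5°
Since > 180°: 360 - 220.5 = 139.5°


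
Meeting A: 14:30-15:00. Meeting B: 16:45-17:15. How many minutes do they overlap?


0 minutes

Meeting A: 870-900 (in minutes from midnight)
Meeting B: 1005-1035
Overlap start = max(870, 1005) = 1005
Overlap end = min(900, 1035) = 900
Overlap = max(0, 900 - 1005) = 0 min


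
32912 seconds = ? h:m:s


9h 8m 32s

Hours: 32912 ÷ 3600 = 9 remainder 512
Minutes: 512 ÷ 60 = 8 remainder 32
Seconds: 32


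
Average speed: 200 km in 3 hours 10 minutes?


Distance: 200 km
Time: 3h 10m = 190 min = 190/60 = 19/6 hours
Speed = 200 ÷ (19/6) = 200 × 6 / 19 = 1200/19 ≈ 63.2 km/h

63.2 km/h


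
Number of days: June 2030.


Month: June (month 6)
June has 30 days

30 days


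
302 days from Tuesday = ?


Start: Tuesday (index 1)
(1 + 302) mod 7
= 303 mod 7
= 2
Index 2 → Wednesday

Wednesday


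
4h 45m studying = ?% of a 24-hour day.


Time: 285 minutes
Day: 1440 minutes
Percentage = (285/1440) × 100 ≈ 19.8%

19.8%


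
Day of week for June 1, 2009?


Zeller's congruence:
q=1, m=6, k=9, j=20
h = (1 + ⌊13×7/5⌋ + 9 + ⌊9/4⌋ + ⌊20/4⌋ - 2×20) mod 7
= (1 + 18 + 9 + 2 + 5 - 40) mod 7
= -5 mod 7 = 2
h=2 → Monday

Monday


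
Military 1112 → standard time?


Hour: 11
11 < 12 → AM

11:12 AM


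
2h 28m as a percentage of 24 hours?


Total minutes: 2×60 + 28 = 148
Day = 24×60 = 1440 minutes
Fraction = 148/1440 ≈ 0.1028
As a percentage: 148/1440 × 100 ≈ 10.28%

0.1028 (10.28%)


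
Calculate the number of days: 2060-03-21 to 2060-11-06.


230 days

From March 21, 2060 to November 6, 2060
Rest of March 2060: 31 - 21 = 10
Full months: April 30, May 31, June 30, July 31, August 31, September 30, October 31
Days into November 2060: 6
Total = 10 + 30 + 31 + 30 + 31 + 31 + 30 + 31 + 6 = 230 days


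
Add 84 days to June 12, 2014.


September 4, 2014

Start: June 12, 2014
Add 84 days
June 12 → July 1: 30 - 12 + 1 = 19 days (84 - 19 = 65 left)
July 1 → August 1: 31 - 1 + 1 = 31 days (65 - 31 = 34 left)
August 1 → September 1: 31 - 1 + 1 = 31 days (34 - 31 = 3 left)
September 1 + 3 = September 4, 2014


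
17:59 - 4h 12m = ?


13:47

Start: 1079 minutes from midnight
Subtract: 252 minutes
Remaining: 1079 - 252 = 827
Hours: 13, Minutes: 47


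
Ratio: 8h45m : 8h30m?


Duration 1: 525 minutes
Duration 2: 510 minutes
Ratio = 525:510
GCD = 15
Simplified = 35:34
As a decimal: 35/34 ≈ 1.03

35:34 (1.03)


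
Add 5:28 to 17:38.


Start: 1058 minutes from midnight
Add: 328 minutes
Total: 1386 minutes
Hours: 1386 ÷ 60 = 23 remainder 6

23:06


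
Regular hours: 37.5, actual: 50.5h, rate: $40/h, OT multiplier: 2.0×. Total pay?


$2540.00

Regular: 37.5h × $40 = $1500.00
Overtime: 50.5 - 37.5 = 13.0h
OT pay: 13.0h × $40 × 2.0 = $1040.00
Total = $1500.00 + $1040.00 = $2540.00


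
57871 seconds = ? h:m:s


Hours: 57871 ÷ 3600 = 16 remainder 271
Minutes: 271 ÷ 60 = 4 remainder 31
Seconds: 31

16h 4m 31s


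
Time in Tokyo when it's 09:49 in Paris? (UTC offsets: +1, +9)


Time difference = UTC+9 - UTC+1 = +8 hours
New hour = (9 + 8) mod 24
= 17 mod 24 = 17
Minutes unchanged → 17:49

17:49


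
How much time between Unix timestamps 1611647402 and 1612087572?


Difference = 1612087572 - 1611647402 = 440170 seconds
In hours: 440170 / 3600 ≈ 122.3
In days: 440170 / 86400 ≈ 5.09

440170 seconds (122.3 hours / 5.09 days)


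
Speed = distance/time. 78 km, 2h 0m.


39.0 km/h

Distance: 78 km
Time: 2 hours
Speed = 78 / 2 = 39.0 km/h


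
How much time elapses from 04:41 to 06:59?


2h 18m

End time in minutes: 6×60 + 59 = 419
Start time in minutes: 4×60 + 41 = 281
Difference = 419 - 281 = 138 minutes
= 2 hours 18 minutes


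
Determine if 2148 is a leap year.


Rules: divisible by 4 AND (not by 100 OR by 400)
2148 ÷ 4 = 537 exactly → divisible by 4
2148 ÷ 100 = 21 remainder 48 → not divisible by 100
Divisible by 4 but not by 100 → leap year

Yes


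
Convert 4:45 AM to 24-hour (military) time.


Input: 4:45 AM
AM hour stays: 4

04:45


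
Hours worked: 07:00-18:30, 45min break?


10h 45m (645 minutes)

Total time = (18×60+30) - (7×60+0)
= 1110 - 420 = 690 min
Minus break: 690 - 45 = 645 min
= 10h 45m


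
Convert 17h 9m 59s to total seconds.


Hours: 17 × 3600 = 61200
Minutes: 9 × 60 = 540
Seconds: 59
Total = 61200 + 540 + 59 = 61799

61799 seconds


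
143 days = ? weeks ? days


20 weeks 3 days

Weeks: 143 ÷ 7 = 20 remainder 3


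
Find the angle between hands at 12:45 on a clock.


Hour hand (12 ≡ 0 on the dial): 0×30 + 45×0.5 = 22.5°
Minute hand = 45×6 = 270°
Difference = |22.5 - 270| = 247.5°
Since > 180°: 360 - 247.5 = 112.5°

112.5°


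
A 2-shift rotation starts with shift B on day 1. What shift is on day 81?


Shifts: A, B
Start: B (index 1)
Day 81: (1 + 81 - 1) mod 2
= 81 mod 2
= 1
Index 1 → shift B

Shift B


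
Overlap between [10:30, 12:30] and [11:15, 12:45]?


75 minutes

Meeting A: 630-750 (in minutes from midnight)
Meeting B: 675-765
Overlap start = max(630, 675) = 675
Overlap end = min(750, 765) = 750
Overlap = max(0, 750 - 675) = 75 min


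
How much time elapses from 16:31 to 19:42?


3h 11m

End time in minutes: 19×60 + 42 = 1182
Start time in minutes: 16×60 + 31 = 991
Difference = 1182 - 991 = 191 minutes
= 3 hours 11 minutes


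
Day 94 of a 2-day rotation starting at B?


Shift A

Shifts: A, B
Start: B (index 1)
Day 94: (1 + 94 - 1) mod 2
= 94 mod 2
= 0
Index 0 → shift A


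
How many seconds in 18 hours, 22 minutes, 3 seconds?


Hours: 18 × 3600 = 64800
Minutes: 22 × 60 = 1320
Seconds: 3
Total = 64800 + 1320 + 3 = 66123

66123 seconds


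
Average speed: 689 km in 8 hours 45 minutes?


78.7 km/h

Distance: 689 km
Time: 8h 45m = 525 min = 525/60 = 35/4 hours
Speed = 689 ÷ (35/4) = 689 × 4 / 35 = 2756/35 ≈ 78.7 km/h


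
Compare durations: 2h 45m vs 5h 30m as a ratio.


Duration 1: 165 minutes
Duration 2: 330 minutes
Ratio = 165:330
GCD = 165
Simplified = 1:2
As a decimal: 1/2 = 0.50

1:2 (0.50)


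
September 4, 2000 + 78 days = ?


Start: September 4, 2000
Add 78 days
September 4 → October 1: 30 - 4 + 1 = 27 days (78 - 27 = 51 left)
October 1 → November 1: 31 - 1 + 1 = 31 days (51 - 31 = 20 left)
November 1 + 20 = November 21, 2000

November 21, 2000


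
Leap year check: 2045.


No

Rules: divisible by 4 AND (not by 100 OR by 400)
2045 ÷ 4 = 511 remainder 1 → not divisible by 4
Not divisible by 4 → not a leap year


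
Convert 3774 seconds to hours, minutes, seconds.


Hours: 3774 ÷ 3600 = 1 remainder 174
Minutes: 174 ÷ 60 = 2 remainder 54
Seconds: 54

1h 2m 54s


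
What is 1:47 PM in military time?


13:47

Input: 1:47 PM
PM: 1 + 12 = 13


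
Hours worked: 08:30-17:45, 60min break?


Total time = (17×60+45) - (8×60+30)
= 1065 - 510 = 555 min
Minus break: 555 - 60 = 495 min
= 8h 15m

8h 15m (495 minutes)


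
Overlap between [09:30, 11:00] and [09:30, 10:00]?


30 minutes

Meeting A: 570-660 (in minutes from midnight)
Meeting B: 570-600
Overlap start = max(570, 570) = 570
Overlap end = min(660, 600) = 600
Overlap = max(0, 600 - 570) = 30 min


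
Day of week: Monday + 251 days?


Start: Monday (index 0)
(0 + 251) mod 7
= 251 mod 7
= 6
Index 6 → Sunday

Sunday


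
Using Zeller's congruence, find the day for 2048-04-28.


Tuesday

Zeller's congruence:
q=28, m=4, k=48, j=20
h = (28 + ⌊13×5/5⌋ + 48 + ⌊48/4⌋ + ⌊20/4⌋ - 2×20) mod 7
= (28 + 13 + 48 + 12 + 5 - 40) mod 7
= 66 mod 7 = 3
h=3 → Tuesday
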